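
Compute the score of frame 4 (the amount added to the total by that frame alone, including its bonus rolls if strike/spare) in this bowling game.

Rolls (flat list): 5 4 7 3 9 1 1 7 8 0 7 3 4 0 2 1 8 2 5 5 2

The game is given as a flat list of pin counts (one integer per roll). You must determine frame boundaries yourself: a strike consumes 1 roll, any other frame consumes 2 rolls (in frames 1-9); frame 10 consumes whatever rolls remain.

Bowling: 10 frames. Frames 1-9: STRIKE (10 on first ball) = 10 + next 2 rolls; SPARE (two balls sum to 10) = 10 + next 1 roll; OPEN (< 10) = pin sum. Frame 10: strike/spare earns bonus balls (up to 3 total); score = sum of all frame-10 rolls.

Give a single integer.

Answer: 8

Derivation:
Frame 1: OPEN (5+4=9). Cumulative: 9
Frame 2: SPARE (7+3=10). 10 + next roll (9) = 19. Cumulative: 28
Frame 3: SPARE (9+1=10). 10 + next roll (1) = 11. Cumulative: 39
Frame 4: OPEN (1+7=8). Cumulative: 47
Frame 5: OPEN (8+0=8). Cumulative: 55
Frame 6: SPARE (7+3=10). 10 + next roll (4) = 14. Cumulative: 69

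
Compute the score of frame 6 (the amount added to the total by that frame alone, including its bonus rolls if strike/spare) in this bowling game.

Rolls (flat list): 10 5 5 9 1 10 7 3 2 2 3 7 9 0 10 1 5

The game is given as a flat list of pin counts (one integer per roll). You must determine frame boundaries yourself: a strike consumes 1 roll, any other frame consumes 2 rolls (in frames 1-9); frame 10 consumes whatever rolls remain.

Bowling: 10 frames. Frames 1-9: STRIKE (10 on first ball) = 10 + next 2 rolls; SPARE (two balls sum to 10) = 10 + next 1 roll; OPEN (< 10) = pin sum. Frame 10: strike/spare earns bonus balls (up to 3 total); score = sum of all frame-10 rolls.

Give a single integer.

Frame 1: STRIKE. 10 + next two rolls (5+5) = 20. Cumulative: 20
Frame 2: SPARE (5+5=10). 10 + next roll (9) = 19. Cumulative: 39
Frame 3: SPARE (9+1=10). 10 + next roll (10) = 20. Cumulative: 59
Frame 4: STRIKE. 10 + next two rolls (7+3) = 20. Cumulative: 79
Frame 5: SPARE (7+3=10). 10 + next roll (2) = 12. Cumulative: 91
Frame 6: OPEN (2+2=4). Cumulative: 95
Frame 7: SPARE (3+7=10). 10 + next roll (9) = 19. Cumulative: 114
Frame 8: OPEN (9+0=9). Cumulative: 123

Answer: 4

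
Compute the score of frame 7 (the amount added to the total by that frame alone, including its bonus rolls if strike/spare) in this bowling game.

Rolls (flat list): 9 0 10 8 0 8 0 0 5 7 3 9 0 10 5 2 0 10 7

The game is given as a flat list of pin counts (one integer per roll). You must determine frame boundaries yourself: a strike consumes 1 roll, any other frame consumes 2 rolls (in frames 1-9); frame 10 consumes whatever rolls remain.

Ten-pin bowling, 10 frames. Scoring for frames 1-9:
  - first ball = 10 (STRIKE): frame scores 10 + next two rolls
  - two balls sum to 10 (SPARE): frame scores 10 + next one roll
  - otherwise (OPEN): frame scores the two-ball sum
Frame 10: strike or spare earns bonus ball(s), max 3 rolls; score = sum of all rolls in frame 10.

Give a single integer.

Answer: 9

Derivation:
Frame 1: OPEN (9+0=9). Cumulative: 9
Frame 2: STRIKE. 10 + next two rolls (8+0) = 18. Cumulative: 27
Frame 3: OPEN (8+0=8). Cumulative: 35
Frame 4: OPEN (8+0=8). Cumulative: 43
Frame 5: OPEN (0+5=5). Cumulative: 48
Frame 6: SPARE (7+3=10). 10 + next roll (9) = 19. Cumulative: 67
Frame 7: OPEN (9+0=9). Cumulative: 76
Frame 8: STRIKE. 10 + next two rolls (5+2) = 17. Cumulative: 93
Frame 9: OPEN (5+2=7). Cumulative: 100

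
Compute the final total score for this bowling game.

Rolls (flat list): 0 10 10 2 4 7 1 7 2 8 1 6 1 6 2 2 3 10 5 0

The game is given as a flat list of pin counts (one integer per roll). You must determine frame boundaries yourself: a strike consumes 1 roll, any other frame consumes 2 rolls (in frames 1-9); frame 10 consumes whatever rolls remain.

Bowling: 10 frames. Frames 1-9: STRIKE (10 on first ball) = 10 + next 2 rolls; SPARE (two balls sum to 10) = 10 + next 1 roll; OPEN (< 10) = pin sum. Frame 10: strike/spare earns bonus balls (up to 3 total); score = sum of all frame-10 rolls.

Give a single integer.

Frame 1: SPARE (0+10=10). 10 + next roll (10) = 20. Cumulative: 20
Frame 2: STRIKE. 10 + next two rolls (2+4) = 16. Cumulative: 36
Frame 3: OPEN (2+4=6). Cumulative: 42
Frame 4: OPEN (7+1=8). Cumulative: 50
Frame 5: OPEN (7+2=9). Cumulative: 59
Frame 6: OPEN (8+1=9). Cumulative: 68
Frame 7: OPEN (6+1=7). Cumulative: 75
Frame 8: OPEN (6+2=8). Cumulative: 83
Frame 9: OPEN (2+3=5). Cumulative: 88
Frame 10: STRIKE. Sum of all frame-10 rolls (10+5+0) = 15. Cumulative: 103

Answer: 103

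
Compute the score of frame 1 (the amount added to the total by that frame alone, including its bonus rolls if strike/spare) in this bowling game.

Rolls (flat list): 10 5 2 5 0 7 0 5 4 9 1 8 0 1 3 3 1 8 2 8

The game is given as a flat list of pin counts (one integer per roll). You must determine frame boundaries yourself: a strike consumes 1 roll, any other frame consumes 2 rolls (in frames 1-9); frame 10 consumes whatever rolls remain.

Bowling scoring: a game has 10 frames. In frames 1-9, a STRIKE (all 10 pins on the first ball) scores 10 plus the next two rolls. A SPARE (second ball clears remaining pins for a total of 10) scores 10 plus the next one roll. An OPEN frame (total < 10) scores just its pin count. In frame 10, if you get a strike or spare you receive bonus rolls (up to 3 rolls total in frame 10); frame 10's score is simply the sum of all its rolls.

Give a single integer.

Frame 1: STRIKE. 10 + next two rolls (5+2) = 17. Cumulative: 17
Frame 2: OPEN (5+2=7). Cumulative: 24
Frame 3: OPEN (5+0=5). Cumulative: 29

Answer: 17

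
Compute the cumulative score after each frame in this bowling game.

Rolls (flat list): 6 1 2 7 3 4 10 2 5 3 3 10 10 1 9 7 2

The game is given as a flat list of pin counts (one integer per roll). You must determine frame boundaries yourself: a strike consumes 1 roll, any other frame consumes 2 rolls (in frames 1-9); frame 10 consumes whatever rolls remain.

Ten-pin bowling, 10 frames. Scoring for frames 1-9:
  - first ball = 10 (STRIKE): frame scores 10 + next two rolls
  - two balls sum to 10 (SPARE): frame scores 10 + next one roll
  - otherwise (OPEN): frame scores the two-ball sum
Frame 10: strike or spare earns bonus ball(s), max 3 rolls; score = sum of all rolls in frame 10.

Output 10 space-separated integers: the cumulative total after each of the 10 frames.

Answer: 7 16 23 40 47 53 74 94 111 120

Derivation:
Frame 1: OPEN (6+1=7). Cumulative: 7
Frame 2: OPEN (2+7=9). Cumulative: 16
Frame 3: OPEN (3+4=7). Cumulative: 23
Frame 4: STRIKE. 10 + next two rolls (2+5) = 17. Cumulative: 40
Frame 5: OPEN (2+5=7). Cumulative: 47
Frame 6: OPEN (3+3=6). Cumulative: 53
Frame 7: STRIKE. 10 + next two rolls (10+1) = 21. Cumulative: 74
Frame 8: STRIKE. 10 + next two rolls (1+9) = 20. Cumulative: 94
Frame 9: SPARE (1+9=10). 10 + next roll (7) = 17. Cumulative: 111
Frame 10: OPEN. Sum of all frame-10 rolls (7+2) = 9. Cumulative: 120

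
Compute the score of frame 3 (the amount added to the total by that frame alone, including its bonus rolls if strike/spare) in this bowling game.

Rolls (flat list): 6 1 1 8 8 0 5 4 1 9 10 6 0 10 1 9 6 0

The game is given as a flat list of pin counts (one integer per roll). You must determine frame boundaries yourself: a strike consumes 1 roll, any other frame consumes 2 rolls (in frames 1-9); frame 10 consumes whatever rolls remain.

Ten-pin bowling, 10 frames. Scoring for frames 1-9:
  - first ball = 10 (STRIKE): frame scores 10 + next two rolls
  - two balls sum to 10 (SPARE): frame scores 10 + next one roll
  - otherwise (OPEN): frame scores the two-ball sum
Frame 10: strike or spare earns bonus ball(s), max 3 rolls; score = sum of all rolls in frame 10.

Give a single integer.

Answer: 8

Derivation:
Frame 1: OPEN (6+1=7). Cumulative: 7
Frame 2: OPEN (1+8=9). Cumulative: 16
Frame 3: OPEN (8+0=8). Cumulative: 24
Frame 4: OPEN (5+4=9). Cumulative: 33
Frame 5: SPARE (1+9=10). 10 + next roll (10) = 20. Cumulative: 53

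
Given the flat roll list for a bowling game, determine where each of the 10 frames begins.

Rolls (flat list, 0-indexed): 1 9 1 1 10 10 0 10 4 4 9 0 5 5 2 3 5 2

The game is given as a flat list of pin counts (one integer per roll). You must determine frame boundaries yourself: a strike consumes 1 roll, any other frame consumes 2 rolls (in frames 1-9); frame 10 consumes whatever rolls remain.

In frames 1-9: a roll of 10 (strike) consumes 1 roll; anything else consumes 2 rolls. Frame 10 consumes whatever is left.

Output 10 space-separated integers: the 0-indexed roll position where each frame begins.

Answer: 0 2 4 5 6 8 10 12 14 16

Derivation:
Frame 1 starts at roll index 0: rolls=1,9 (sum=10), consumes 2 rolls
Frame 2 starts at roll index 2: rolls=1,1 (sum=2), consumes 2 rolls
Frame 3 starts at roll index 4: roll=10 (strike), consumes 1 roll
Frame 4 starts at roll index 5: roll=10 (strike), consumes 1 roll
Frame 5 starts at roll index 6: rolls=0,10 (sum=10), consumes 2 rolls
Frame 6 starts at roll index 8: rolls=4,4 (sum=8), consumes 2 rolls
Frame 7 starts at roll index 10: rolls=9,0 (sum=9), consumes 2 rolls
Frame 8 starts at roll index 12: rolls=5,5 (sum=10), consumes 2 rolls
Frame 9 starts at roll index 14: rolls=2,3 (sum=5), consumes 2 rolls
Frame 10 starts at roll index 16: 2 remaining rolls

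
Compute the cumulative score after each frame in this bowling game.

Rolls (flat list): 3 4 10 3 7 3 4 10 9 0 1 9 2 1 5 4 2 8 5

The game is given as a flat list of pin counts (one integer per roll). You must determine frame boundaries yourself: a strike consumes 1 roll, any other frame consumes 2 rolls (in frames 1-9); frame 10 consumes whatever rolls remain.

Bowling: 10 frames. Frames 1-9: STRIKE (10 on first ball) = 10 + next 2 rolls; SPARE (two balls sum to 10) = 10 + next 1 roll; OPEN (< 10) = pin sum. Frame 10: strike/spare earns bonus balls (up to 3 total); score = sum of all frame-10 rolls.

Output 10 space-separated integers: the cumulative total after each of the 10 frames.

Answer: 7 27 40 47 66 75 87 90 99 114

Derivation:
Frame 1: OPEN (3+4=7). Cumulative: 7
Frame 2: STRIKE. 10 + next two rolls (3+7) = 20. Cumulative: 27
Frame 3: SPARE (3+7=10). 10 + next roll (3) = 13. Cumulative: 40
Frame 4: OPEN (3+4=7). Cumulative: 47
Frame 5: STRIKE. 10 + next two rolls (9+0) = 19. Cumulative: 66
Frame 6: OPEN (9+0=9). Cumulative: 75
Frame 7: SPARE (1+9=10). 10 + next roll (2) = 12. Cumulative: 87
Frame 8: OPEN (2+1=3). Cumulative: 90
Frame 9: OPEN (5+4=9). Cumulative: 99
Frame 10: SPARE. Sum of all frame-10 rolls (2+8+5) = 15. Cumulative: 114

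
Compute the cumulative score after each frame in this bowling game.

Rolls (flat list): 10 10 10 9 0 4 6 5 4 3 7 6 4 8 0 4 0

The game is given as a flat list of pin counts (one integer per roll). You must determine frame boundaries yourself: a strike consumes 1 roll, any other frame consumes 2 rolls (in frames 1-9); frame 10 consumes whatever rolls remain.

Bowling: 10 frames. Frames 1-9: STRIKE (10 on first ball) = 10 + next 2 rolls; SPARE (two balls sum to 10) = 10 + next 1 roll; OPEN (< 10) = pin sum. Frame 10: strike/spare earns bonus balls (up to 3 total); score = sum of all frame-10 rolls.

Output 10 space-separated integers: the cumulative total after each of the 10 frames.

Answer: 30 59 78 87 102 111 127 145 153 157

Derivation:
Frame 1: STRIKE. 10 + next two rolls (10+10) = 30. Cumulative: 30
Frame 2: STRIKE. 10 + next two rolls (10+9) = 29. Cumulative: 59
Frame 3: STRIKE. 10 + next two rolls (9+0) = 19. Cumulative: 78
Frame 4: OPEN (9+0=9). Cumulative: 87
Frame 5: SPARE (4+6=10). 10 + next roll (5) = 15. Cumulative: 102
Frame 6: OPEN (5+4=9). Cumulative: 111
Frame 7: SPARE (3+7=10). 10 + next roll (6) = 16. Cumulative: 127
Frame 8: SPARE (6+4=10). 10 + next roll (8) = 18. Cumulative: 145
Frame 9: OPEN (8+0=8). Cumulative: 153
Frame 10: OPEN. Sum of all frame-10 rolls (4+0) = 4. Cumulative: 157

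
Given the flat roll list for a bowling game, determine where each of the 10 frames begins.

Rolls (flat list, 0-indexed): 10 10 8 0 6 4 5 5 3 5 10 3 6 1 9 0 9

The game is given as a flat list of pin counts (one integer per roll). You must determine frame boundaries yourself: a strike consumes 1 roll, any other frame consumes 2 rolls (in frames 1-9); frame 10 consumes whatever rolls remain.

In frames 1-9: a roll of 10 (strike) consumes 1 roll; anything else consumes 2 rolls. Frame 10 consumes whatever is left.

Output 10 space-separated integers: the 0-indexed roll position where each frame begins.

Answer: 0 1 2 4 6 8 10 11 13 15

Derivation:
Frame 1 starts at roll index 0: roll=10 (strike), consumes 1 roll
Frame 2 starts at roll index 1: roll=10 (strike), consumes 1 roll
Frame 3 starts at roll index 2: rolls=8,0 (sum=8), consumes 2 rolls
Frame 4 starts at roll index 4: rolls=6,4 (sum=10), consumes 2 rolls
Frame 5 starts at roll index 6: rolls=5,5 (sum=10), consumes 2 rolls
Frame 6 starts at roll index 8: rolls=3,5 (sum=8), consumes 2 rolls
Frame 7 starts at roll index 10: roll=10 (strike), consumes 1 roll
Frame 8 starts at roll index 11: rolls=3,6 (sum=9), consumes 2 rolls
Frame 9 starts at roll index 13: rolls=1,9 (sum=10), consumes 2 rolls
Frame 10 starts at roll index 15: 2 remaining rolls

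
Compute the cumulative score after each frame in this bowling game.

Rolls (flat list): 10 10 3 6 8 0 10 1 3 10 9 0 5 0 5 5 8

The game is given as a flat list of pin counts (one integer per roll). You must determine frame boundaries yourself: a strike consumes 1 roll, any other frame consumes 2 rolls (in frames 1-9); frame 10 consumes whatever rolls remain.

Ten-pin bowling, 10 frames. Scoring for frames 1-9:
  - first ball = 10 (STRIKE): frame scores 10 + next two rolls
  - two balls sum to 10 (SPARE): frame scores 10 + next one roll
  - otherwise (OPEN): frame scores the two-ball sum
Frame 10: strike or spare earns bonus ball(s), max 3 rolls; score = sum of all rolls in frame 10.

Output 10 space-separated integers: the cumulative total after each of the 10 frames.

Answer: 23 42 51 59 73 77 96 105 110 128

Derivation:
Frame 1: STRIKE. 10 + next two rolls (10+3) = 23. Cumulative: 23
Frame 2: STRIKE. 10 + next two rolls (3+6) = 19. Cumulative: 42
Frame 3: OPEN (3+6=9). Cumulative: 51
Frame 4: OPEN (8+0=8). Cumulative: 59
Frame 5: STRIKE. 10 + next two rolls (1+3) = 14. Cumulative: 73
Frame 6: OPEN (1+3=4). Cumulative: 77
Frame 7: STRIKE. 10 + next two rolls (9+0) = 19. Cumulative: 96
Frame 8: OPEN (9+0=9). Cumulative: 105
Frame 9: OPEN (5+0=5). Cumulative: 110
Frame 10: SPARE. Sum of all frame-10 rolls (5+5+8) = 18. Cumulative: 128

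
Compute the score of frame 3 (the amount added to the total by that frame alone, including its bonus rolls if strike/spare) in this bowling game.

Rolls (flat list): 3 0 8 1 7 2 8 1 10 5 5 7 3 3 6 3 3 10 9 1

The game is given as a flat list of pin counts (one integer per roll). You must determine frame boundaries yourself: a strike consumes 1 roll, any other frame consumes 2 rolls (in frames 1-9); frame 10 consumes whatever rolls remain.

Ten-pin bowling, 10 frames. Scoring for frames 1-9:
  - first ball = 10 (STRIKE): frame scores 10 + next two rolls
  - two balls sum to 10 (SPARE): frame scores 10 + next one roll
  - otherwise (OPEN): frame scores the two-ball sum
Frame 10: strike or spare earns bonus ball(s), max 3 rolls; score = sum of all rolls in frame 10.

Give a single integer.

Answer: 9

Derivation:
Frame 1: OPEN (3+0=3). Cumulative: 3
Frame 2: OPEN (8+1=9). Cumulative: 12
Frame 3: OPEN (7+2=9). Cumulative: 21
Frame 4: OPEN (8+1=9). Cumulative: 30
Frame 5: STRIKE. 10 + next two rolls (5+5) = 20. Cumulative: 50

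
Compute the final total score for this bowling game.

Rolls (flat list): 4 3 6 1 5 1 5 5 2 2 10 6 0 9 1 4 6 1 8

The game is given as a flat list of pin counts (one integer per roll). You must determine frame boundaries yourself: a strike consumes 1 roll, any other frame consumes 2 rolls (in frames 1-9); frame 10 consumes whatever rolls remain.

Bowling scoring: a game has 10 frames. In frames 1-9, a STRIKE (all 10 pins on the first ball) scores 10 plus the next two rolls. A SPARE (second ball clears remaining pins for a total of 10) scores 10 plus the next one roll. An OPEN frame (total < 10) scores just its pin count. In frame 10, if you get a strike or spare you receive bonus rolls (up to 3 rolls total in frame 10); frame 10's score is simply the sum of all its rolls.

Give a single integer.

Answer: 92

Derivation:
Frame 1: OPEN (4+3=7). Cumulative: 7
Frame 2: OPEN (6+1=7). Cumulative: 14
Frame 3: OPEN (5+1=6). Cumulative: 20
Frame 4: SPARE (5+5=10). 10 + next roll (2) = 12. Cumulative: 32
Frame 5: OPEN (2+2=4). Cumulative: 36
Frame 6: STRIKE. 10 + next two rolls (6+0) = 16. Cumulative: 52
Frame 7: OPEN (6+0=6). Cumulative: 58
Frame 8: SPARE (9+1=10). 10 + next roll (4) = 14. Cumulative: 72
Frame 9: SPARE (4+6=10). 10 + next roll (1) = 11. Cumulative: 83
Frame 10: OPEN. Sum of all frame-10 rolls (1+8) = 9. Cumulative: 92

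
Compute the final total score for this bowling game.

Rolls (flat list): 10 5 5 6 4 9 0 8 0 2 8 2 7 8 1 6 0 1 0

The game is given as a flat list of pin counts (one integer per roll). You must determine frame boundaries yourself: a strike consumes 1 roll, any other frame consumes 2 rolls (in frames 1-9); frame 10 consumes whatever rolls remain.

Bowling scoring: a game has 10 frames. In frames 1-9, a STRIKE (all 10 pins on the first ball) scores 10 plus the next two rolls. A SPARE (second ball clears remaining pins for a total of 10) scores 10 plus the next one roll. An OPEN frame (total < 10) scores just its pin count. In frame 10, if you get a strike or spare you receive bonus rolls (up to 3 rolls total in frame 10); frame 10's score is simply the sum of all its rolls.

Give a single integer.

Frame 1: STRIKE. 10 + next two rolls (5+5) = 20. Cumulative: 20
Frame 2: SPARE (5+5=10). 10 + next roll (6) = 16. Cumulative: 36
Frame 3: SPARE (6+4=10). 10 + next roll (9) = 19. Cumulative: 55
Frame 4: OPEN (9+0=9). Cumulative: 64
Frame 5: OPEN (8+0=8). Cumulative: 72
Frame 6: SPARE (2+8=10). 10 + next roll (2) = 12. Cumulative: 84
Frame 7: OPEN (2+7=9). Cumulative: 93
Frame 8: OPEN (8+1=9). Cumulative: 102
Frame 9: OPEN (6+0=6). Cumulative: 108
Frame 10: OPEN. Sum of all frame-10 rolls (1+0) = 1. Cumulative: 109

Answer: 109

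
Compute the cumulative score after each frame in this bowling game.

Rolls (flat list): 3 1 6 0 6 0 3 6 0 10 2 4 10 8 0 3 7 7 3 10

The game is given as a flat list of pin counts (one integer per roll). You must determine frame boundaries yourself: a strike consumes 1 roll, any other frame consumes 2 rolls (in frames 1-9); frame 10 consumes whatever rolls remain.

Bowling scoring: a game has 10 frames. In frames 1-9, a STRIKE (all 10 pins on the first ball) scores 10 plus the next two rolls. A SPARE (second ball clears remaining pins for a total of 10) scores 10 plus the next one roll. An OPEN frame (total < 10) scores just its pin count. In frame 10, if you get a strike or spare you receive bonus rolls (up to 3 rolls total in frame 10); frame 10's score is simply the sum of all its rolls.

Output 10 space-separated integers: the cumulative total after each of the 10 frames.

Answer: 4 10 16 25 37 43 61 69 86 106

Derivation:
Frame 1: OPEN (3+1=4). Cumulative: 4
Frame 2: OPEN (6+0=6). Cumulative: 10
Frame 3: OPEN (6+0=6). Cumulative: 16
Frame 4: OPEN (3+6=9). Cumulative: 25
Frame 5: SPARE (0+10=10). 10 + next roll (2) = 12. Cumulative: 37
Frame 6: OPEN (2+4=6). Cumulative: 43
Frame 7: STRIKE. 10 + next two rolls (8+0) = 18. Cumulative: 61
Frame 8: OPEN (8+0=8). Cumulative: 69
Frame 9: SPARE (3+7=10). 10 + next roll (7) = 17. Cumulative: 86
Frame 10: SPARE. Sum of all frame-10 rolls (7+3+10) = 20. Cumulative: 106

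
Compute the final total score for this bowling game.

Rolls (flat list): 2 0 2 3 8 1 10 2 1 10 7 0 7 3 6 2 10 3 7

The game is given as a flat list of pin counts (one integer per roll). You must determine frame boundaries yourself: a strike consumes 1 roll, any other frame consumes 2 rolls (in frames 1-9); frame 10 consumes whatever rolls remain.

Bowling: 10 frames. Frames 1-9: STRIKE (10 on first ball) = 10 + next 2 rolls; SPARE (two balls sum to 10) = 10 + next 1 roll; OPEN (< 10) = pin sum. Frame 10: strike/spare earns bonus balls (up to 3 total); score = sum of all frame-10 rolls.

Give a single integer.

Frame 1: OPEN (2+0=2). Cumulative: 2
Frame 2: OPEN (2+3=5). Cumulative: 7
Frame 3: OPEN (8+1=9). Cumulative: 16
Frame 4: STRIKE. 10 + next two rolls (2+1) = 13. Cumulative: 29
Frame 5: OPEN (2+1=3). Cumulative: 32
Frame 6: STRIKE. 10 + next two rolls (7+0) = 17. Cumulative: 49
Frame 7: OPEN (7+0=7). Cumulative: 56
Frame 8: SPARE (7+3=10). 10 + next roll (6) = 16. Cumulative: 72
Frame 9: OPEN (6+2=8). Cumulative: 80
Frame 10: STRIKE. Sum of all frame-10 rolls (10+3+7) = 20. Cumulative: 100

Answer: 100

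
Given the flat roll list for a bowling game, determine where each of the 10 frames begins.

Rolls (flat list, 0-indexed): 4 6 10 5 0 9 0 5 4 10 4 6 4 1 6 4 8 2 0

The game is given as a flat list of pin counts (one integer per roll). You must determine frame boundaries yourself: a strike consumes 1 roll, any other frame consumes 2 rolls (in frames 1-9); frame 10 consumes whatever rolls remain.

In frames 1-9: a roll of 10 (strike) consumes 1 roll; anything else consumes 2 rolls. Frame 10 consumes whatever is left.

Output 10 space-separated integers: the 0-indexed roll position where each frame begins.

Frame 1 starts at roll index 0: rolls=4,6 (sum=10), consumes 2 rolls
Frame 2 starts at roll index 2: roll=10 (strike), consumes 1 roll
Frame 3 starts at roll index 3: rolls=5,0 (sum=5), consumes 2 rolls
Frame 4 starts at roll index 5: rolls=9,0 (sum=9), consumes 2 rolls
Frame 5 starts at roll index 7: rolls=5,4 (sum=9), consumes 2 rolls
Frame 6 starts at roll index 9: roll=10 (strike), consumes 1 roll
Frame 7 starts at roll index 10: rolls=4,6 (sum=10), consumes 2 rolls
Frame 8 starts at roll index 12: rolls=4,1 (sum=5), consumes 2 rolls
Frame 9 starts at roll index 14: rolls=6,4 (sum=10), consumes 2 rolls
Frame 10 starts at roll index 16: 3 remaining rolls

Answer: 0 2 3 5 7 9 10 12 14 16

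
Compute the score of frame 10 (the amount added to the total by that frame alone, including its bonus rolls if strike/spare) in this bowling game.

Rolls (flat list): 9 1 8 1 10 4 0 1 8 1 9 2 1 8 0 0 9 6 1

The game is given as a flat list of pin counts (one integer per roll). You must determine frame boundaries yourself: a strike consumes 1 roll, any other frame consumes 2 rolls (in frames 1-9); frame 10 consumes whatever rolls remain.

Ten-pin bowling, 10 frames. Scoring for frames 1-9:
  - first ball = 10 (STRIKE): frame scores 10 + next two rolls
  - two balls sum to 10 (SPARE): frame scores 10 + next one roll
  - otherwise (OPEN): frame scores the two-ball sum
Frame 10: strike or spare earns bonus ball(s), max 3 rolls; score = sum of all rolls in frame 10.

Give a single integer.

Frame 1: SPARE (9+1=10). 10 + next roll (8) = 18. Cumulative: 18
Frame 2: OPEN (8+1=9). Cumulative: 27
Frame 3: STRIKE. 10 + next two rolls (4+0) = 14. Cumulative: 41
Frame 4: OPEN (4+0=4). Cumulative: 45
Frame 5: OPEN (1+8=9). Cumulative: 54
Frame 6: SPARE (1+9=10). 10 + next roll (2) = 12. Cumulative: 66
Frame 7: OPEN (2+1=3). Cumulative: 69
Frame 8: OPEN (8+0=8). Cumulative: 77
Frame 9: OPEN (0+9=9). Cumulative: 86
Frame 10: OPEN. Sum of all frame-10 rolls (6+1) = 7. Cumulative: 93

Answer: 7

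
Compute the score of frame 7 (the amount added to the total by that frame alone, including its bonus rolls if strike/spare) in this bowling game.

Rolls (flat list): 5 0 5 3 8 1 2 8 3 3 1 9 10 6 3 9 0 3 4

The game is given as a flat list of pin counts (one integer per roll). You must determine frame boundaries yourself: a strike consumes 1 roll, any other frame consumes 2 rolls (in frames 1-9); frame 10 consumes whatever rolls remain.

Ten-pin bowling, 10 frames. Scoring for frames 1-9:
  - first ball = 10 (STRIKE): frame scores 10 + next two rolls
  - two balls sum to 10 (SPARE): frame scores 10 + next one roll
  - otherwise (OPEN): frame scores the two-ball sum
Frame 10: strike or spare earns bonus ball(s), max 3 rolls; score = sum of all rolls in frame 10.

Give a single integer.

Answer: 19

Derivation:
Frame 1: OPEN (5+0=5). Cumulative: 5
Frame 2: OPEN (5+3=8). Cumulative: 13
Frame 3: OPEN (8+1=9). Cumulative: 22
Frame 4: SPARE (2+8=10). 10 + next roll (3) = 13. Cumulative: 35
Frame 5: OPEN (3+3=6). Cumulative: 41
Frame 6: SPARE (1+9=10). 10 + next roll (10) = 20. Cumulative: 61
Frame 7: STRIKE. 10 + next two rolls (6+3) = 19. Cumulative: 80
Frame 8: OPEN (6+3=9). Cumulative: 89
Frame 9: OPEN (9+0=9). Cumulative: 98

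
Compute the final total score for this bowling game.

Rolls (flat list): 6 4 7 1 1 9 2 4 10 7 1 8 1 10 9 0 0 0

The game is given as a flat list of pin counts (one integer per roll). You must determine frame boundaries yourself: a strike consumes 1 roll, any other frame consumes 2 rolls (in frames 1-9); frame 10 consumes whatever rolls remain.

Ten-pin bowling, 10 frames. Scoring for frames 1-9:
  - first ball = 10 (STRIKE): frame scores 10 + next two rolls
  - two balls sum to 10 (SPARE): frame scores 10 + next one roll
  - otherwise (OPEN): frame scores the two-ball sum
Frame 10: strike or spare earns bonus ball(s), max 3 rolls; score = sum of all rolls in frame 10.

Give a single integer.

Frame 1: SPARE (6+4=10). 10 + next roll (7) = 17. Cumulative: 17
Frame 2: OPEN (7+1=8). Cumulative: 25
Frame 3: SPARE (1+9=10). 10 + next roll (2) = 12. Cumulative: 37
Frame 4: OPEN (2+4=6). Cumulative: 43
Frame 5: STRIKE. 10 + next two rolls (7+1) = 18. Cumulative: 61
Frame 6: OPEN (7+1=8). Cumulative: 69
Frame 7: OPEN (8+1=9). Cumulative: 78
Frame 8: STRIKE. 10 + next two rolls (9+0) = 19. Cumulative: 97
Frame 9: OPEN (9+0=9). Cumulative: 106
Frame 10: OPEN. Sum of all frame-10 rolls (0+0) = 0. Cumulative: 106

Answer: 106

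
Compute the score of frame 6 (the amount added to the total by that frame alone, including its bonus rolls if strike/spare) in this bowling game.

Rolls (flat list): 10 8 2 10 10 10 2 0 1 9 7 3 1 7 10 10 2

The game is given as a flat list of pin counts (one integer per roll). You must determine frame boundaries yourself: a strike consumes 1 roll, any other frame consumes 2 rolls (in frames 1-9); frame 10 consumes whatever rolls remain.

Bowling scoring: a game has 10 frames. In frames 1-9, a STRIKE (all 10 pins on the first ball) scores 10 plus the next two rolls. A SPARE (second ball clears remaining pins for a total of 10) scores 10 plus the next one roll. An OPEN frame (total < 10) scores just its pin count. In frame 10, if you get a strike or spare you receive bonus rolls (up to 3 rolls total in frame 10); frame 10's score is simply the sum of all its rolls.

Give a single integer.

Frame 1: STRIKE. 10 + next two rolls (8+2) = 20. Cumulative: 20
Frame 2: SPARE (8+2=10). 10 + next roll (10) = 20. Cumulative: 40
Frame 3: STRIKE. 10 + next two rolls (10+10) = 30. Cumulative: 70
Frame 4: STRIKE. 10 + next two rolls (10+2) = 22. Cumulative: 92
Frame 5: STRIKE. 10 + next two rolls (2+0) = 12. Cumulative: 104
Frame 6: OPEN (2+0=2). Cumulative: 106
Frame 7: SPARE (1+9=10). 10 + next roll (7) = 17. Cumulative: 123
Frame 8: SPARE (7+3=10). 10 + next roll (1) = 11. Cumulative: 134

Answer: 2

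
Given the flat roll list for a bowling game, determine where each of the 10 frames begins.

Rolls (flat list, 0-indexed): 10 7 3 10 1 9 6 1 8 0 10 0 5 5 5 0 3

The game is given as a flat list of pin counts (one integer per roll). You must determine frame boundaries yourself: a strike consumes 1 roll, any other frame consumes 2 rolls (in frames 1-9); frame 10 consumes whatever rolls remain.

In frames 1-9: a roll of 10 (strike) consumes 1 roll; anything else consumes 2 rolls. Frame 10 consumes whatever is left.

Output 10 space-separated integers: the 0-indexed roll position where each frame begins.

Frame 1 starts at roll index 0: roll=10 (strike), consumes 1 roll
Frame 2 starts at roll index 1: rolls=7,3 (sum=10), consumes 2 rolls
Frame 3 starts at roll index 3: roll=10 (strike), consumes 1 roll
Frame 4 starts at roll index 4: rolls=1,9 (sum=10), consumes 2 rolls
Frame 5 starts at roll index 6: rolls=6,1 (sum=7), consumes 2 rolls
Frame 6 starts at roll index 8: rolls=8,0 (sum=8), consumes 2 rolls
Frame 7 starts at roll index 10: roll=10 (strike), consumes 1 roll
Frame 8 starts at roll index 11: rolls=0,5 (sum=5), consumes 2 rolls
Frame 9 starts at roll index 13: rolls=5,5 (sum=10), consumes 2 rolls
Frame 10 starts at roll index 15: 2 remaining rolls

Answer: 0 1 3 4 6 8 10 11 13 15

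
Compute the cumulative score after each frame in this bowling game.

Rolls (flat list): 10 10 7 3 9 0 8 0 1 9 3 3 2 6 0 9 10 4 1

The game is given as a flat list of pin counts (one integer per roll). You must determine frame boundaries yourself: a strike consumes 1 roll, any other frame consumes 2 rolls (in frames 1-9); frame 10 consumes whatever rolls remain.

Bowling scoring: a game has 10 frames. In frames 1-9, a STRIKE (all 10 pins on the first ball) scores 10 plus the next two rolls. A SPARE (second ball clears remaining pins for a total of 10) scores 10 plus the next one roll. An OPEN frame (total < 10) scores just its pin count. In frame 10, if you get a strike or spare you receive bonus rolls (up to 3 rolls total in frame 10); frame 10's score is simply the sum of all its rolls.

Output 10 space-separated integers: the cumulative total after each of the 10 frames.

Frame 1: STRIKE. 10 + next two rolls (10+7) = 27. Cumulative: 27
Frame 2: STRIKE. 10 + next two rolls (7+3) = 20. Cumulative: 47
Frame 3: SPARE (7+3=10). 10 + next roll (9) = 19. Cumulative: 66
Frame 4: OPEN (9+0=9). Cumulative: 75
Frame 5: OPEN (8+0=8). Cumulative: 83
Frame 6: SPARE (1+9=10). 10 + next roll (3) = 13. Cumulative: 96
Frame 7: OPEN (3+3=6). Cumulative: 102
Frame 8: OPEN (2+6=8). Cumulative: 110
Frame 9: OPEN (0+9=9). Cumulative: 119
Frame 10: STRIKE. Sum of all frame-10 rolls (10+4+1) = 15. Cumulative: 134

Answer: 27 47 66 75 83 96 102 110 119 134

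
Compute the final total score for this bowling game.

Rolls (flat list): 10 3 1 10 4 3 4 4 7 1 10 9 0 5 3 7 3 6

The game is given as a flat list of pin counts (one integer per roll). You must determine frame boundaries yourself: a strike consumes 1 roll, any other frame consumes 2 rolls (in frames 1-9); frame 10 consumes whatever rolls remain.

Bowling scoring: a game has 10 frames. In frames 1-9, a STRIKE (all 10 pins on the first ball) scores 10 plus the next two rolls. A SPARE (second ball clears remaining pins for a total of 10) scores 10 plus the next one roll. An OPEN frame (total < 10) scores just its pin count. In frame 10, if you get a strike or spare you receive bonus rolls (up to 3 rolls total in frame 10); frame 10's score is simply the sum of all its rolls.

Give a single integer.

Frame 1: STRIKE. 10 + next two rolls (3+1) = 14. Cumulative: 14
Frame 2: OPEN (3+1=4). Cumulative: 18
Frame 3: STRIKE. 10 + next two rolls (4+3) = 17. Cumulative: 35
Frame 4: OPEN (4+3=7). Cumulative: 42
Frame 5: OPEN (4+4=8). Cumulative: 50
Frame 6: OPEN (7+1=8). Cumulative: 58
Frame 7: STRIKE. 10 + next two rolls (9+0) = 19. Cumulative: 77
Frame 8: OPEN (9+0=9). Cumulative: 86
Frame 9: OPEN (5+3=8). Cumulative: 94
Frame 10: SPARE. Sum of all frame-10 rolls (7+3+6) = 16. Cumulative: 110

Answer: 110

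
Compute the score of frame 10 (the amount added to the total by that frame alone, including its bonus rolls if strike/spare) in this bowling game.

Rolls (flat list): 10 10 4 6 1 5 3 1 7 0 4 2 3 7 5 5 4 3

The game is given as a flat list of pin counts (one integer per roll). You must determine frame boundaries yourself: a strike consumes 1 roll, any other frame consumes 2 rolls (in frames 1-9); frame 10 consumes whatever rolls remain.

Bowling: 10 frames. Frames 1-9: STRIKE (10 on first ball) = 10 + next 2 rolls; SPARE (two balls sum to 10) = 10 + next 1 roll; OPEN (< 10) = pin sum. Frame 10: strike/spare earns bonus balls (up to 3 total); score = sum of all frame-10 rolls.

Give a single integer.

Answer: 7

Derivation:
Frame 1: STRIKE. 10 + next two rolls (10+4) = 24. Cumulative: 24
Frame 2: STRIKE. 10 + next two rolls (4+6) = 20. Cumulative: 44
Frame 3: SPARE (4+6=10). 10 + next roll (1) = 11. Cumulative: 55
Frame 4: OPEN (1+5=6). Cumulative: 61
Frame 5: OPEN (3+1=4). Cumulative: 65
Frame 6: OPEN (7+0=7). Cumulative: 72
Frame 7: OPEN (4+2=6). Cumulative: 78
Frame 8: SPARE (3+7=10). 10 + next roll (5) = 15. Cumulative: 93
Frame 9: SPARE (5+5=10). 10 + next roll (4) = 14. Cumulative: 107
Frame 10: OPEN. Sum of all frame-10 rolls (4+3) = 7. Cumulative: 114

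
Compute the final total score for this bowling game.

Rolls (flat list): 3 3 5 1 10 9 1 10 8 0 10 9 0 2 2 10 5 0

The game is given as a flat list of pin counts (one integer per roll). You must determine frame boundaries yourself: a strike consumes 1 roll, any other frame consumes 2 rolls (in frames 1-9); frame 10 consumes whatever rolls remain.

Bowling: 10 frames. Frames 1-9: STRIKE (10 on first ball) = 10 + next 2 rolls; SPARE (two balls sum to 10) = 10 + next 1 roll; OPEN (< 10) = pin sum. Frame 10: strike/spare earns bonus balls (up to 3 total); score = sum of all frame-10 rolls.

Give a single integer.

Answer: 125

Derivation:
Frame 1: OPEN (3+3=6). Cumulative: 6
Frame 2: OPEN (5+1=6). Cumulative: 12
Frame 3: STRIKE. 10 + next two rolls (9+1) = 20. Cumulative: 32
Frame 4: SPARE (9+1=10). 10 + next roll (10) = 20. Cumulative: 52
Frame 5: STRIKE. 10 + next two rolls (8+0) = 18. Cumulative: 70
Frame 6: OPEN (8+0=8). Cumulative: 78
Frame 7: STRIKE. 10 + next two rolls (9+0) = 19. Cumulative: 97
Frame 8: OPEN (9+0=9). Cumulative: 106
Frame 9: OPEN (2+2=4). Cumulative: 110
Frame 10: STRIKE. Sum of all frame-10 rolls (10+5+0) = 15. Cumulative: 125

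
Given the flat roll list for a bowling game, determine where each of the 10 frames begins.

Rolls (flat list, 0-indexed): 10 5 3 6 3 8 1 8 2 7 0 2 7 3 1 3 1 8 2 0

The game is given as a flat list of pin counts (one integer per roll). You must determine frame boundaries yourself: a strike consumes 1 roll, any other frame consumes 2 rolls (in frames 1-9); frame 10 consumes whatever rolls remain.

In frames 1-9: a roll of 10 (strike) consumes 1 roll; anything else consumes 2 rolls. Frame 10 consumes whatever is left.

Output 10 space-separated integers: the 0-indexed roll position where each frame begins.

Answer: 0 1 3 5 7 9 11 13 15 17

Derivation:
Frame 1 starts at roll index 0: roll=10 (strike), consumes 1 roll
Frame 2 starts at roll index 1: rolls=5,3 (sum=8), consumes 2 rolls
Frame 3 starts at roll index 3: rolls=6,3 (sum=9), consumes 2 rolls
Frame 4 starts at roll index 5: rolls=8,1 (sum=9), consumes 2 rolls
Frame 5 starts at roll index 7: rolls=8,2 (sum=10), consumes 2 rolls
Frame 6 starts at roll index 9: rolls=7,0 (sum=7), consumes 2 rolls
Frame 7 starts at roll index 11: rolls=2,7 (sum=9), consumes 2 rolls
Frame 8 starts at roll index 13: rolls=3,1 (sum=4), consumes 2 rolls
Frame 9 starts at roll index 15: rolls=3,1 (sum=4), consumes 2 rolls
Frame 10 starts at roll index 17: 3 remaining rolls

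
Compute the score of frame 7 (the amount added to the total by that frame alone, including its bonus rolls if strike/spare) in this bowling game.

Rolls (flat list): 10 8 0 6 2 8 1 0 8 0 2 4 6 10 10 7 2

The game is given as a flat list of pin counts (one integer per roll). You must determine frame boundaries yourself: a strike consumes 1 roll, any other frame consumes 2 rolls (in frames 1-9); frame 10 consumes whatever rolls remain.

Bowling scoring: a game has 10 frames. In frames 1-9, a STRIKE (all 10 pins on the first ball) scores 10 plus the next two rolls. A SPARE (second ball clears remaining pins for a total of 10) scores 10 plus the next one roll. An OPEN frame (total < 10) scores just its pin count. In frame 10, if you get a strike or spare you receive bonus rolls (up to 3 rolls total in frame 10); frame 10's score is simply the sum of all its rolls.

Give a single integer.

Frame 1: STRIKE. 10 + next two rolls (8+0) = 18. Cumulative: 18
Frame 2: OPEN (8+0=8). Cumulative: 26
Frame 3: OPEN (6+2=8). Cumulative: 34
Frame 4: OPEN (8+1=9). Cumulative: 43
Frame 5: OPEN (0+8=8). Cumulative: 51
Frame 6: OPEN (0+2=2). Cumulative: 53
Frame 7: SPARE (4+6=10). 10 + next roll (10) = 20. Cumulative: 73
Frame 8: STRIKE. 10 + next two rolls (10+7) = 27. Cumulative: 100
Frame 9: STRIKE. 10 + next two rolls (7+2) = 19. Cumulative: 119

Answer: 20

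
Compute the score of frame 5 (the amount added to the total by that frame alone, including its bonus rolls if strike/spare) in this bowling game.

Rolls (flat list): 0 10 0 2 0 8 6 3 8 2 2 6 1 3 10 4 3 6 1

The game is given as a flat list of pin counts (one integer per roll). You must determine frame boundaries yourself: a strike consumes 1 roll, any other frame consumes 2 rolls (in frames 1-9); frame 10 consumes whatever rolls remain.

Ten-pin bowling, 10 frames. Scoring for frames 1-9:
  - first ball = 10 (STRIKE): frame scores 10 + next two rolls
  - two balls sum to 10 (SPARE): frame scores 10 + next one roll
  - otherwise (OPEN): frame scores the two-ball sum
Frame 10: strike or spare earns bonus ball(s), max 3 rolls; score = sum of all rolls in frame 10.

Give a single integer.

Answer: 12

Derivation:
Frame 1: SPARE (0+10=10). 10 + next roll (0) = 10. Cumulative: 10
Frame 2: OPEN (0+2=2). Cumulative: 12
Frame 3: OPEN (0+8=8). Cumulative: 20
Frame 4: OPEN (6+3=9). Cumulative: 29
Frame 5: SPARE (8+2=10). 10 + next roll (2) = 12. Cumulative: 41
Frame 6: OPEN (2+6=8). Cumulative: 49
Frame 7: OPEN (1+3=4). Cumulative: 53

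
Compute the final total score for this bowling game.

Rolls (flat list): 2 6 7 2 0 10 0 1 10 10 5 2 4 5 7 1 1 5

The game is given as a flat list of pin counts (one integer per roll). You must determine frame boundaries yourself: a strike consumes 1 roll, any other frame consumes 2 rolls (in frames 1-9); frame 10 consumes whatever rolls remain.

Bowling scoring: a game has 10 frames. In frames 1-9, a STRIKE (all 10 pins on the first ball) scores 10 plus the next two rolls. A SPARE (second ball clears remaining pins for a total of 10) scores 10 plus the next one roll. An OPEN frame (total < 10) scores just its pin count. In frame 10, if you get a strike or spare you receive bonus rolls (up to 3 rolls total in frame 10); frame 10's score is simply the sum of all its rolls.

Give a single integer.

Answer: 100

Derivation:
Frame 1: OPEN (2+6=8). Cumulative: 8
Frame 2: OPEN (7+2=9). Cumulative: 17
Frame 3: SPARE (0+10=10). 10 + next roll (0) = 10. Cumulative: 27
Frame 4: OPEN (0+1=1). Cumulative: 28
Frame 5: STRIKE. 10 + next two rolls (10+5) = 25. Cumulative: 53
Frame 6: STRIKE. 10 + next two rolls (5+2) = 17. Cumulative: 70
Frame 7: OPEN (5+2=7). Cumulative: 77
Frame 8: OPEN (4+5=9). Cumulative: 86
Frame 9: OPEN (7+1=8). Cumulative: 94
Frame 10: OPEN. Sum of all frame-10 rolls (1+5) = 6. Cumulative: 100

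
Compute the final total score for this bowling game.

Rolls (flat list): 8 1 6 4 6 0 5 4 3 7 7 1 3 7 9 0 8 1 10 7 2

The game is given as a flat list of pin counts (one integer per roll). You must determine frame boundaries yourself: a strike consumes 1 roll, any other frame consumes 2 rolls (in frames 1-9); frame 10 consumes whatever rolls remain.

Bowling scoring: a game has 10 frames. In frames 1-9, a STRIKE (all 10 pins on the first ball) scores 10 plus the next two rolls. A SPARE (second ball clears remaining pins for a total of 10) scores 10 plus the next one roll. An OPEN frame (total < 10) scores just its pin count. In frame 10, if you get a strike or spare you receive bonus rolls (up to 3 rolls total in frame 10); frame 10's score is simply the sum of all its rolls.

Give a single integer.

Frame 1: OPEN (8+1=9). Cumulative: 9
Frame 2: SPARE (6+4=10). 10 + next roll (6) = 16. Cumulative: 25
Frame 3: OPEN (6+0=6). Cumulative: 31
Frame 4: OPEN (5+4=9). Cumulative: 40
Frame 5: SPARE (3+7=10). 10 + next roll (7) = 17. Cumulative: 57
Frame 6: OPEN (7+1=8). Cumulative: 65
Frame 7: SPARE (3+7=10). 10 + next roll (9) = 19. Cumulative: 84
Frame 8: OPEN (9+0=9). Cumulative: 93
Frame 9: OPEN (8+1=9). Cumulative: 102
Frame 10: STRIKE. Sum of all frame-10 rolls (10+7+2) = 19. Cumulative: 121

Answer: 121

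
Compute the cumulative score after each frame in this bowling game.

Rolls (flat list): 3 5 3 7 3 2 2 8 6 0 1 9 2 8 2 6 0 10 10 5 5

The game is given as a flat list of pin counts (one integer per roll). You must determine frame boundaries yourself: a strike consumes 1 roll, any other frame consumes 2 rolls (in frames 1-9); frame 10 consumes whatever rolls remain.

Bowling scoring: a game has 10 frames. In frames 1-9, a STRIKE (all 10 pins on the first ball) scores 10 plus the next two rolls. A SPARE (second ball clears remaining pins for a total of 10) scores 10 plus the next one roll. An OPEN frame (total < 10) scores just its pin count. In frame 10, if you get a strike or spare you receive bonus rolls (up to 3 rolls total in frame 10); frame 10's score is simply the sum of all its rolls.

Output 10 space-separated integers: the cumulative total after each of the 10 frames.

Answer: 8 21 26 42 48 60 72 80 100 120

Derivation:
Frame 1: OPEN (3+5=8). Cumulative: 8
Frame 2: SPARE (3+7=10). 10 + next roll (3) = 13. Cumulative: 21
Frame 3: OPEN (3+2=5). Cumulative: 26
Frame 4: SPARE (2+8=10). 10 + next roll (6) = 16. Cumulative: 42
Frame 5: OPEN (6+0=6). Cumulative: 48
Frame 6: SPARE (1+9=10). 10 + next roll (2) = 12. Cumulative: 60
Frame 7: SPARE (2+8=10). 10 + next roll (2) = 12. Cumulative: 72
Frame 8: OPEN (2+6=8). Cumulative: 80
Frame 9: SPARE (0+10=10). 10 + next roll (10) = 20. Cumulative: 100
Frame 10: STRIKE. Sum of all frame-10 rolls (10+5+5) = 20. Cumulative: 120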